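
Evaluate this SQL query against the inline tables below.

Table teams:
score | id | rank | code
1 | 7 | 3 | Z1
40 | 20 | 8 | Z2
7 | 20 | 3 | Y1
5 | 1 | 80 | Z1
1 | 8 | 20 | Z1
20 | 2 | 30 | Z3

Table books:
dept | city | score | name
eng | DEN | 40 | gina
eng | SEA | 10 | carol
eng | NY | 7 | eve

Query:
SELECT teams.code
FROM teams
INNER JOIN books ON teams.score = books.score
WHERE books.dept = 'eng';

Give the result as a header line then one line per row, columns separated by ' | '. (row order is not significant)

== RESULT ==
teams.code
Z2
Y1

Derivation:
After JOIN books (2 rows):
teams.score | teams.id | teams.rank | teams.code | books.dept | books.city | books.score | books.name
40 | 20 | 8 | Z2 | eng | DEN | 40 | gina
7 | 20 | 3 | Y1 | eng | NY | 7 | eve
After WHERE (2 rows):
teams.score | teams.id | teams.rank | teams.code | books.dept | books.city | books.score | books.name
40 | 20 | 8 | Z2 | eng | DEN | 40 | gina
7 | 20 | 3 | Y1 | eng | NY | 7 | eve
After SELECT (2 rows):
teams.code
Z2
Y1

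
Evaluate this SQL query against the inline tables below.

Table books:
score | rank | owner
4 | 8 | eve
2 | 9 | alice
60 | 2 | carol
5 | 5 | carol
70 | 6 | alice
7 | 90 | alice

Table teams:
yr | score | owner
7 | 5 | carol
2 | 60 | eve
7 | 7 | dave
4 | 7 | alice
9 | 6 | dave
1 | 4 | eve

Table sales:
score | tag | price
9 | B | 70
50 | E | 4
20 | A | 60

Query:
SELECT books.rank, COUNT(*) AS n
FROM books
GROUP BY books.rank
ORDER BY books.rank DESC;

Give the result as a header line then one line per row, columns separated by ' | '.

== RESULT ==
books.rank | n
90 | 1
9 | 1
8 | 1
6 | 1
5 | 1
2 | 1

Derivation:
After GROUP BY (6 rows):
books.rank | n
8 | 1
9 | 1
2 | 1
5 | 1
6 | 1
90 | 1
After ORDER BY (6 rows):
books.rank | n
90 | 1
9 | 1
8 | 1
6 | 1
5 | 1
2 | 1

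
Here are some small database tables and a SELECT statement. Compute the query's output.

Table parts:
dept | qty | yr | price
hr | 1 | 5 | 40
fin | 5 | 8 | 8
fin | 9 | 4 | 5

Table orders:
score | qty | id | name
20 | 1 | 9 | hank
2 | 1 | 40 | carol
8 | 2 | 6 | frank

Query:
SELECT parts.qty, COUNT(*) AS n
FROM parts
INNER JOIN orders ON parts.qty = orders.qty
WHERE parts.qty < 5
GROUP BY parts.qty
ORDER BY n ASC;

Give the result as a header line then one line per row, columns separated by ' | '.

After JOIN orders (2 rows):
parts.dept | parts.qty | parts.yr | parts.price | orders.score | orders.qty | orders.id | orders.name
hr | 1 | 5 | 40 | 20 | 1 | 9 | hank
hr | 1 | 5 | 40 | 2 | 1 | 40 | carol
After WHERE (2 rows):
parts.dept | parts.qty | parts.yr | parts.price | orders.score | orders.qty | orders.id | orders.name
hr | 1 | 5 | 40 | 20 | 1 | 9 | hank
hr | 1 | 5 | 40 | 2 | 1 | 40 | carol
After GROUP BY (1 rows):
parts.qty | n
1 | 2
After ORDER BY (1 rows):
parts.qty | n
1 | 2

== RESULT ==
parts.qty | n
1 | 2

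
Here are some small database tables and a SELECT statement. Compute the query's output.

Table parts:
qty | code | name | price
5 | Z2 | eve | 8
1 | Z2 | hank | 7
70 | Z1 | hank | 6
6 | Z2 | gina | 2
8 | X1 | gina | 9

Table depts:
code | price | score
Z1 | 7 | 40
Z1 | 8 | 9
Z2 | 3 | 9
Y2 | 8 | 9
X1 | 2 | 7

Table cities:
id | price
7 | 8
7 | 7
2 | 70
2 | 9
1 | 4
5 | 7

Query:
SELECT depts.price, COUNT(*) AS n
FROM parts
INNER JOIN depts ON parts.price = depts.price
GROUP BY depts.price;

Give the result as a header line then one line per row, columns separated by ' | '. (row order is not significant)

After JOIN depts (4 rows):
parts.qty | parts.code | parts.name | parts.price | depts.code | depts.price | depts.score
5 | Z2 | eve | 8 | Z1 | 8 | 9
5 | Z2 | eve | 8 | Y2 | 8 | 9
1 | Z2 | hank | 7 | Z1 | 7 | 40
6 | Z2 | gina | 2 | X1 | 2 | 7
After GROUP BY (3 rows):
depts.price | n
8 | 2
7 | 1
2 | 1

== RESULT ==
depts.price | n
8 | 2
7 | 1
2 | 1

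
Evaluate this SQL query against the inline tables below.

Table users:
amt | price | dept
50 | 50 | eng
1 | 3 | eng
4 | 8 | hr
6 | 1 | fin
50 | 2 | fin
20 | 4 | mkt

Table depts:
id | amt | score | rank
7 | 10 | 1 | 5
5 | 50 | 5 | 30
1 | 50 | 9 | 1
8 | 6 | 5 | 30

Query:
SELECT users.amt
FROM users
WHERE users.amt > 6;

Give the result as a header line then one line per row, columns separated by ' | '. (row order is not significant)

After WHERE (3 rows):
users.amt | users.price | users.dept
50 | 50 | eng
50 | 2 | fin
20 | 4 | mkt
After SELECT (3 rows):
users.amt
50
50
20

== RESULT ==
users.amt
50
50
20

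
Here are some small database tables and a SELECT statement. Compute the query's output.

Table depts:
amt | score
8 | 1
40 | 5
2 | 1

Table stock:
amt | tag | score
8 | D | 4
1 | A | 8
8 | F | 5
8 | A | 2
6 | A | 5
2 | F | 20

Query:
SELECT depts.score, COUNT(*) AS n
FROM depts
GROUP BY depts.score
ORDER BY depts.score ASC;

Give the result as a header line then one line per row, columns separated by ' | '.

After GROUP BY (2 rows):
depts.score | n
1 | 2
5 | 1
After ORDER BY (2 rows):
depts.score | n
1 | 2
5 | 1

== RESULT ==
depts.score | n
1 | 2
5 | 1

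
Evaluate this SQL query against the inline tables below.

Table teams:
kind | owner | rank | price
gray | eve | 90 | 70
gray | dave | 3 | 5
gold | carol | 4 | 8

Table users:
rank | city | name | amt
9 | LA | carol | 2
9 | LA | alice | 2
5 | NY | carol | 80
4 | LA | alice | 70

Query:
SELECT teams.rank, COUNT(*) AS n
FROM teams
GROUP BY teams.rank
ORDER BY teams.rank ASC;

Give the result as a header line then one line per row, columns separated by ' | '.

After GROUP BY (3 rows):
teams.rank | n
90 | 1
3 | 1
4 | 1
After ORDER BY (3 rows):
teams.rank | n
3 | 1
4 | 1
90 | 1

== RESULT ==
teams.rank | n
3 | 1
4 | 1
90 | 1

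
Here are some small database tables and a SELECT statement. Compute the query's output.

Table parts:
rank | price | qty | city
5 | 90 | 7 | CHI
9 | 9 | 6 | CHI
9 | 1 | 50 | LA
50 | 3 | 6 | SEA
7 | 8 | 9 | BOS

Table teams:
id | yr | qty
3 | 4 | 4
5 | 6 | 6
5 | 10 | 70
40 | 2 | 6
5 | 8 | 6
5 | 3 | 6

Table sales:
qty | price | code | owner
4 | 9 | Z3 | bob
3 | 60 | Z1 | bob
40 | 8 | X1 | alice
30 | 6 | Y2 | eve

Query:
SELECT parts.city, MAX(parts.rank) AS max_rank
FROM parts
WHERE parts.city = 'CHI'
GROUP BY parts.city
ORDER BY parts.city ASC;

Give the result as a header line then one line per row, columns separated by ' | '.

After WHERE (2 rows):
parts.rank | parts.price | parts.qty | parts.city
5 | 90 | 7 | CHI
9 | 9 | 6 | CHI
After GROUP BY (1 rows):
parts.city | max_rank
CHI | 9
After ORDER BY (1 rows):
parts.city | max_rank
CHI | 9

== RESULT ==
parts.city | max_rank
CHI | 9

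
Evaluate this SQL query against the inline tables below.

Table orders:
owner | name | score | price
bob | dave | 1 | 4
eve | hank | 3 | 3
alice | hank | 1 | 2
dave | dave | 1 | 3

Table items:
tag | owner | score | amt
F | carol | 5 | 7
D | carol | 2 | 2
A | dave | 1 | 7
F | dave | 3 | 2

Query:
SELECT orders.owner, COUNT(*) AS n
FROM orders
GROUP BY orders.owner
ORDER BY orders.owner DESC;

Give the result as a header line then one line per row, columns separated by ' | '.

== RESULT ==
orders.owner | n
eve | 1
dave | 1
bob | 1
alice | 1

Derivation:
After GROUP BY (4 rows):
orders.owner | n
bob | 1
eve | 1
alice | 1
dave | 1
After ORDER BY (4 rows):
orders.owner | n
eve | 1
dave | 1
bob | 1
alice | 1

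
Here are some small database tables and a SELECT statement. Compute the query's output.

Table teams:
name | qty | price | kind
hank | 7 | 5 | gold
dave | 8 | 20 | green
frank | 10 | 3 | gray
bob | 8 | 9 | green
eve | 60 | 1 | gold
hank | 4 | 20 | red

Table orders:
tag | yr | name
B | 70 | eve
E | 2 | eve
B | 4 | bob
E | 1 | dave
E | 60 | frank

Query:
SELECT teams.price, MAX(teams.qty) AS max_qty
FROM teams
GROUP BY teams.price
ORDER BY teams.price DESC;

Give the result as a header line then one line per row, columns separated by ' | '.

== RESULT ==
teams.price | max_qty
20 | 8
9 | 8
5 | 7
3 | 10
1 | 60

Derivation:
After GROUP BY (5 rows):
teams.price | max_qty
5 | 7
20 | 8
3 | 10
9 | 8
1 | 60
After ORDER BY (5 rows):
teams.price | max_qty
20 | 8
9 | 8
5 | 7
3 | 10
1 | 60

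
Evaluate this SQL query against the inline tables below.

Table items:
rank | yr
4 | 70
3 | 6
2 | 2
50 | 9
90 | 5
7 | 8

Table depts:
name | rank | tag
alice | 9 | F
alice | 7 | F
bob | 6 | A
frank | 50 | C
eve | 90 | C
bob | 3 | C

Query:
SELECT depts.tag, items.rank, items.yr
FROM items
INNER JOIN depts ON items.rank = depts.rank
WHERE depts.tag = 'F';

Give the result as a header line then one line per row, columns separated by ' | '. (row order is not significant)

After JOIN depts (4 rows):
items.rank | items.yr | depts.name | depts.rank | depts.tag
3 | 6 | bob | 3 | C
50 | 9 | frank | 50 | C
90 | 5 | eve | 90 | C
7 | 8 | alice | 7 | F
After WHERE (1 rows):
items.rank | items.yr | depts.name | depts.rank | depts.tag
7 | 8 | alice | 7 | F
After SELECT (1 rows):
depts.tag | items.rank | items.yr
F | 7 | 8

== RESULT ==
depts.tag | items.rank | items.yr
F | 7 | 8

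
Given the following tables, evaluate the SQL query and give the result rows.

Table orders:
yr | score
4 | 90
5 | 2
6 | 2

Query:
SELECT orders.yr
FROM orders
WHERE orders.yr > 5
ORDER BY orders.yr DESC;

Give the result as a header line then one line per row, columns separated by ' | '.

After WHERE (1 rows):
orders.yr | orders.score
6 | 2
After SELECT (1 rows):
orders.yr
6
After ORDER BY (1 rows):
orders.yr
6

== RESULT ==
orders.yr
6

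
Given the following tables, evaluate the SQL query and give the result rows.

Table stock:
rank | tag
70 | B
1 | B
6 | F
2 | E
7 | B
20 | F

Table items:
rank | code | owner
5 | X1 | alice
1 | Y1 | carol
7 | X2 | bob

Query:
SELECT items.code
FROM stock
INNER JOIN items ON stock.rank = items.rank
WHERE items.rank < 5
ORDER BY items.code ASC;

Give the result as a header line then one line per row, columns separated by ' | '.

After JOIN items (2 rows):
stock.rank | stock.tag | items.rank | items.code | items.owner
1 | B | 1 | Y1 | carol
7 | B | 7 | X2 | bob
After WHERE (1 rows):
stock.rank | stock.tag | items.rank | items.code | items.owner
1 | B | 1 | Y1 | carol
After SELECT (1 rows):
items.code
Y1
After ORDER BY (1 rows):
items.code
Y1

== RESULT ==
items.code
Y1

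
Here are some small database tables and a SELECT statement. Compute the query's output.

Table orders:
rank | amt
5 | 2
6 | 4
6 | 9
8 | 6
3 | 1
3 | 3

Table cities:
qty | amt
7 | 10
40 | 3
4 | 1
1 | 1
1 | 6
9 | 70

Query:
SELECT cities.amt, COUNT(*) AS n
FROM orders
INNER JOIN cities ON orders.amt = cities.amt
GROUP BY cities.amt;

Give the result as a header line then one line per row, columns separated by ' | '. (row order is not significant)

After JOIN cities (4 rows):
orders.rank | orders.amt | cities.qty | cities.amt
8 | 6 | 1 | 6
3 | 1 | 4 | 1
3 | 1 | 1 | 1
3 | 3 | 40 | 3
After GROUP BY (3 rows):
cities.amt | n
6 | 1
1 | 2
3 | 1

== RESULT ==
cities.amt | n
6 | 1
1 | 2
3 | 1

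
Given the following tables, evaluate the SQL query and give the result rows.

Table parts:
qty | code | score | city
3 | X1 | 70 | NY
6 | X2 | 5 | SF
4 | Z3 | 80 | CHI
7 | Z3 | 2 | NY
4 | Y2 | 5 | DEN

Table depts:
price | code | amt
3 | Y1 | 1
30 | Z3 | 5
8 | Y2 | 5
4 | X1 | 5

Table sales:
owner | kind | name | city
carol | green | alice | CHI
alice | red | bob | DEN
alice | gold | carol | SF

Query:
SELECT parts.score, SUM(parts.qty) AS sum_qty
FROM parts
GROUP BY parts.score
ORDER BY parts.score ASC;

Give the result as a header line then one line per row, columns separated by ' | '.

== RESULT ==
parts.score | sum_qty
2 | 7
5 | 10
70 | 3
80 | 4

Derivation:
After GROUP BY (4 rows):
parts.score | sum_qty
70 | 3
5 | 10
80 | 4
2 | 7
After ORDER BY (4 rows):
parts.score | sum_qty
2 | 7
5 | 10
70 | 3
80 | 4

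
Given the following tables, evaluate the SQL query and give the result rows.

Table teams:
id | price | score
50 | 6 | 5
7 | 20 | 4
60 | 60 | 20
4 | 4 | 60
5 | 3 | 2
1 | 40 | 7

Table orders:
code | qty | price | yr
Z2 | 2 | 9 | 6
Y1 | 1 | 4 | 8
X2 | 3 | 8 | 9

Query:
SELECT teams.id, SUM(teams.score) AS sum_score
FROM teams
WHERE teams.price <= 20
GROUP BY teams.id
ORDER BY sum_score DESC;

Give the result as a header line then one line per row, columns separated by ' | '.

== RESULT ==
teams.id | sum_score
4 | 60
50 | 5
7 | 4
5 | 2

Derivation:
After WHERE (4 rows):
teams.id | teams.price | teams.score
50 | 6 | 5
7 | 20 | 4
4 | 4 | 60
5 | 3 | 2
After GROUP BY (4 rows):
teams.id | sum_score
50 | 5
7 | 4
4 | 60
5 | 2
After ORDER BY (4 rows):
teams.id | sum_score
4 | 60
50 | 5
7 | 4
5 | 2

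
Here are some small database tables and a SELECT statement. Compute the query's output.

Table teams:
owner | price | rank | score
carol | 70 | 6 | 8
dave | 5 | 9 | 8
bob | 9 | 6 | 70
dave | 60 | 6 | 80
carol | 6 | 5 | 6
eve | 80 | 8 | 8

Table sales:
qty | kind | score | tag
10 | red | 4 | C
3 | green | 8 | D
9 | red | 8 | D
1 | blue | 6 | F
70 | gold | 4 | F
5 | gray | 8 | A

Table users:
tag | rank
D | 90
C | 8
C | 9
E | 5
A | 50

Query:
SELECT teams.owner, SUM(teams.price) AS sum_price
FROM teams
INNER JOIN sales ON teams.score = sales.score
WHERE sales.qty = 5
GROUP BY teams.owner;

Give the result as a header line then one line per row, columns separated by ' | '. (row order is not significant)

== RESULT ==
teams.owner | sum_price
carol | 70
dave | 5
eve | 80

Derivation:
After JOIN sales (10 rows):
teams.owner | teams.price | teams.rank | teams.score | sales.qty | sales.kind | sales.score | sales.tag
carol | 70 | 6 | 8 | 3 | green | 8 | D
carol | 70 | 6 | 8 | 9 | red | 8 | D
carol | 70 | 6 | 8 | 5 | gray | 8 | A
dave | 5 | 9 | 8 | 3 | green | 8 | D
dave | 5 | 9 | 8 | 9 | red | 8 | D
dave | 5 | 9 | 8 | 5 | gray | 8 | A
carol | 6 | 5 | 6 | 1 | blue | 6 | F
eve | 80 | 8 | 8 | 3 | green | 8 | D
eve | 80 | 8 | 8 | 9 | red | 8 | D
eve | 80 | 8 | 8 | 5 | gray | 8 | A
After WHERE (3 rows):
teams.owner | teams.price | teams.rank | teams.score | sales.qty | sales.kind | sales.score | sales.tag
carol | 70 | 6 | 8 | 5 | gray | 8 | A
dave | 5 | 9 | 8 | 5 | gray | 8 | A
eve | 80 | 8 | 8 | 5 | gray | 8 | A
After GROUP BY (3 rows):
teams.owner | sum_price
carol | 70
dave | 5
eve | 80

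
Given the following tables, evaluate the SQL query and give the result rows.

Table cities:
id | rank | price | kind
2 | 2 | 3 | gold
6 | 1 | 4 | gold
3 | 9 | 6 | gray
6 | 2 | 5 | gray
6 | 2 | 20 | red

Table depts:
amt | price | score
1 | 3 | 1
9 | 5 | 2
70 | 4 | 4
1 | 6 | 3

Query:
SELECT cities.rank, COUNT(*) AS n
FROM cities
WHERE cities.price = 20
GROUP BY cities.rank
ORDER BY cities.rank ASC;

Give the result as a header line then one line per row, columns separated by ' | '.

After WHERE (1 rows):
cities.id | cities.rank | cities.price | cities.kind
6 | 2 | 20 | red
After GROUP BY (1 rows):
cities.rank | n
2 | 1
After ORDER BY (1 rows):
cities.rank | n
2 | 1

== RESULT ==
cities.rank | n
2 | 1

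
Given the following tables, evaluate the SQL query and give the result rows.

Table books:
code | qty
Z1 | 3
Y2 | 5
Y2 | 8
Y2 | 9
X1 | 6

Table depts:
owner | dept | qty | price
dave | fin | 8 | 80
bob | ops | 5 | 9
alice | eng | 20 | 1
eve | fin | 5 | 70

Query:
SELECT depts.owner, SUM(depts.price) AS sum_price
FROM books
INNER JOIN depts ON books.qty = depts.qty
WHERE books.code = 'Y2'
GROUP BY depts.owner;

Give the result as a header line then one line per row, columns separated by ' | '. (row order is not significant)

After JOIN depts (3 rows):
books.code | books.qty | depts.owner | depts.dept | depts.qty | depts.price
Y2 | 5 | bob | ops | 5 | 9
Y2 | 5 | eve | fin | 5 | 70
Y2 | 8 | dave | fin | 8 | 80
After WHERE (3 rows):
books.code | books.qty | depts.owner | depts.dept | depts.qty | depts.price
Y2 | 5 | bob | ops | 5 | 9
Y2 | 5 | eve | fin | 5 | 70
Y2 | 8 | dave | fin | 8 | 80
After GROUP BY (3 rows):
depts.owner | sum_price
bob | 9
eve | 70
dave | 80

== RESULT ==
depts.owner | sum_price
bob | 9
eve | 70
dave | 80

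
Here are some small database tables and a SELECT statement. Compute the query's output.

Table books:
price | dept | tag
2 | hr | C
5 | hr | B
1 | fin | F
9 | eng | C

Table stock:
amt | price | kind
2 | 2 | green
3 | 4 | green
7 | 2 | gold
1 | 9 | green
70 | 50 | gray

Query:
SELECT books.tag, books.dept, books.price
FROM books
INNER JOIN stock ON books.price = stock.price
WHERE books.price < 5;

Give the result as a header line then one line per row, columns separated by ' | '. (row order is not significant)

After JOIN stock (3 rows):
books.price | books.dept | books.tag | stock.amt | stock.price | stock.kind
2 | hr | C | 2 | 2 | green
2 | hr | C | 7 | 2 | gold
9 | eng | C | 1 | 9 | green
After WHERE (2 rows):
books.price | books.dept | books.tag | stock.amt | stock.price | stock.kind
2 | hr | C | 2 | 2 | green
2 | hr | C | 7 | 2 | gold
After SELECT (2 rows):
books.tag | books.dept | books.price
C | hr | 2
C | hr | 2

== RESULT ==
books.tag | books.dept | books.price
C | hr | 2
C | hr | 2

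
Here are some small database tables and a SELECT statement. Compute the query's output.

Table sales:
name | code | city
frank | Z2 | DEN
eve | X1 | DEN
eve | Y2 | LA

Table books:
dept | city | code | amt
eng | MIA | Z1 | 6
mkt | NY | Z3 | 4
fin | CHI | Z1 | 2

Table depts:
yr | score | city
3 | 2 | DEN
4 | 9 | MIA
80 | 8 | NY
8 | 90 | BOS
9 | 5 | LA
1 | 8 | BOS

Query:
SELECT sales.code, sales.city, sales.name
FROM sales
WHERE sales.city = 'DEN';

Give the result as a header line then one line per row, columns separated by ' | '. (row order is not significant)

== RESULT ==
sales.code | sales.city | sales.name
Z2 | DEN | frank
X1 | DEN | eve

Derivation:
After WHERE (2 rows):
sales.name | sales.code | sales.city
frank | Z2 | DEN
eve | X1 | DEN
After SELECT (2 rows):
sales.code | sales.city | sales.name
Z2 | DEN | frank
X1 | DEN | eve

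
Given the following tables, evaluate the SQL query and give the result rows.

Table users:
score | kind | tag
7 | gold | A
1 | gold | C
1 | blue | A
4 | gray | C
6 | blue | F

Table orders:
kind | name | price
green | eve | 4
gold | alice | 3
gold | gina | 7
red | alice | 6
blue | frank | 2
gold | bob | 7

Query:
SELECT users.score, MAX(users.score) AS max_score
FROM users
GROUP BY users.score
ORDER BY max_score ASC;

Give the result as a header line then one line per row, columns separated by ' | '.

After GROUP BY (4 rows):
users.score | max_score
7 | 7
1 | 1
4 | 4
6 | 6
After ORDER BY (4 rows):
users.score | max_score
1 | 1
4 | 4
6 | 6
7 | 7

== RESULT ==
users.score | max_score
1 | 1
4 | 4
6 | 6
7 | 7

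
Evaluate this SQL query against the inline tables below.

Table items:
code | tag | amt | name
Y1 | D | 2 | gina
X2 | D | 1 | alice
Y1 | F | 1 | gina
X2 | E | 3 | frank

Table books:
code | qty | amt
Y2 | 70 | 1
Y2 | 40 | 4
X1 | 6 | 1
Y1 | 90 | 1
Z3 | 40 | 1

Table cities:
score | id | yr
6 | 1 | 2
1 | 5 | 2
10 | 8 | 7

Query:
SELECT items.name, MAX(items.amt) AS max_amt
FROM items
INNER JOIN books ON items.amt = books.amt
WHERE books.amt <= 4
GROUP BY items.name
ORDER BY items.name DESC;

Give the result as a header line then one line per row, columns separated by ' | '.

== RESULT ==
items.name | max_amt
gina | 1
alice | 1

Derivation:
After JOIN books (8 rows):
items.code | items.tag | items.amt | items.name | books.code | books.qty | books.amt
X2 | D | 1 | alice | Y2 | 70 | 1
X2 | D | 1 | alice | X1 | 6 | 1
X2 | D | 1 | alice | Y1 | 90 | 1
X2 | D | 1 | alice | Z3 | 40 | 1
Y1 | F | 1 | gina | Y2 | 70 | 1
Y1 | F | 1 | gina | X1 | 6 | 1
Y1 | F | 1 | gina | Y1 | 90 | 1
Y1 | F | 1 | gina | Z3 | 40 | 1
After WHERE (8 rows):
items.code | items.tag | items.amt | items.name | books.code | books.qty | books.amt
X2 | D | 1 | alice | Y2 | 70 | 1
X2 | D | 1 | alice | X1 | 6 | 1
X2 | D | 1 | alice | Y1 | 90 | 1
X2 | D | 1 | alice | Z3 | 40 | 1
Y1 | F | 1 | gina | Y2 | 70 | 1
Y1 | F | 1 | gina | X1 | 6 | 1
Y1 | F | 1 | gina | Y1 | 90 | 1
Y1 | F | 1 | gina | Z3 | 40 | 1
After GROUP BY (2 rows):
items.name | max_amt
alice | 1
gina | 1
After ORDER BY (2 rows):
items.name | max_amt
gina | 1
alice | 1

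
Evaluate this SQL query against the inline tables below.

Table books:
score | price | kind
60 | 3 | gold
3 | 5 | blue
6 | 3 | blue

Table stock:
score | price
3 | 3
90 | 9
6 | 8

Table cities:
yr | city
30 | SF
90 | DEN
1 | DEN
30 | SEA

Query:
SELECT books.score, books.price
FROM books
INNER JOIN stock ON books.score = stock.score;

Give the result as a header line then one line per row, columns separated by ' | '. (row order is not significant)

== RESULT ==
books.score | books.price
3 | 5
6 | 3

Derivation:
After JOIN stock (2 rows):
books.score | books.price | books.kind | stock.score | stock.price
3 | 5 | blue | 3 | 3
6 | 3 | blue | 6 | 8
After SELECT (2 rows):
books.score | books.price
3 | 5
6 | 3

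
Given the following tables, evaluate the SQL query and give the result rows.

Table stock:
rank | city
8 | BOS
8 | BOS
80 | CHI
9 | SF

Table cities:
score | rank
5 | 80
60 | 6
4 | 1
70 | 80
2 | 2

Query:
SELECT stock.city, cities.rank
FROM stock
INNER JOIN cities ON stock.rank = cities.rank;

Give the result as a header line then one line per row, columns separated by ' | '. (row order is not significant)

After JOIN cities (2 rows):
stock.rank | stock.city | cities.score | cities.rank
80 | CHI | 5 | 80
80 | CHI | 70 | 80
After SELECT (2 rows):
stock.city | cities.rank
CHI | 80
CHI | 80

== RESULT ==
stock.city | cities.rank
CHI | 80
CHI | 80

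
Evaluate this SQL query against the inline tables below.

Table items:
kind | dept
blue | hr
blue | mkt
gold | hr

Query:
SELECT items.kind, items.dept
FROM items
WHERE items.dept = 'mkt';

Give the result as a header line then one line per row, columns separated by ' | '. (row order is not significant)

== RESULT ==
items.kind | items.dept
blue | mkt

Derivation:
After WHERE (1 rows):
items.kind | items.dept
blue | mkt
After SELECT (1 rows):
items.kind | items.dept
blue | mkt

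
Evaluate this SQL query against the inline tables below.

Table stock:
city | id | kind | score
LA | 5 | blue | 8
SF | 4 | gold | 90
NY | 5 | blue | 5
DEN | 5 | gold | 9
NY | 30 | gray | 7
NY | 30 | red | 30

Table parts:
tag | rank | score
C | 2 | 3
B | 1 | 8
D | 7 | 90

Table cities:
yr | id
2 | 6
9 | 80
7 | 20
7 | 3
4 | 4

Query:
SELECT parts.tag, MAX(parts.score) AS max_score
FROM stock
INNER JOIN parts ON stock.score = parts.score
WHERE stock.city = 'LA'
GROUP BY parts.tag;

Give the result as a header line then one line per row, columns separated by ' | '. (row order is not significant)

== RESULT ==
parts.tag | max_score
B | 8

Derivation:
After JOIN parts (2 rows):
stock.city | stock.id | stock.kind | stock.score | parts.tag | parts.rank | parts.score
LA | 5 | blue | 8 | B | 1 | 8
SF | 4 | gold | 90 | D | 7 | 90
After WHERE (1 rows):
stock.city | stock.id | stock.kind | stock.score | parts.tag | parts.rank | parts.score
LA | 5 | blue | 8 | B | 1 | 8
After GROUP BY (1 rows):
parts.tag | max_score
B | 8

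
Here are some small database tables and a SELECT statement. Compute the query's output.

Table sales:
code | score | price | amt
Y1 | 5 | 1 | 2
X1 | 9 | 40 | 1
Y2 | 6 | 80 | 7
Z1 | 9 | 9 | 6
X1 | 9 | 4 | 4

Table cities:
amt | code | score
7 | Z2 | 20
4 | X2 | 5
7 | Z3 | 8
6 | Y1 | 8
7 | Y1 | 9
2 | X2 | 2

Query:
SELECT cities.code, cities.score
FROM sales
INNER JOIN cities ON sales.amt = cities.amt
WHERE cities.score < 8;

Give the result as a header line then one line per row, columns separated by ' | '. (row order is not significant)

== RESULT ==
cities.code | cities.score
X2 | 2
X2 | 5

Derivation:
After JOIN cities (6 rows):
sales.code | sales.score | sales.price | sales.amt | cities.amt | cities.code | cities.score
Y1 | 5 | 1 | 2 | 2 | X2 | 2
Y2 | 6 | 80 | 7 | 7 | Z2 | 20
Y2 | 6 | 80 | 7 | 7 | Z3 | 8
Y2 | 6 | 80 | 7 | 7 | Y1 | 9
Z1 | 9 | 9 | 6 | 6 | Y1 | 8
X1 | 9 | 4 | 4 | 4 | X2 | 5
After WHERE (2 rows):
sales.code | sales.score | sales.price | sales.amt | cities.amt | cities.code | cities.score
Y1 | 5 | 1 | 2 | 2 | X2 | 2
X1 | 9 | 4 | 4 | 4 | X2 | 5
After SELECT (2 rows):
cities.code | cities.score
X2 | 2
X2 | 5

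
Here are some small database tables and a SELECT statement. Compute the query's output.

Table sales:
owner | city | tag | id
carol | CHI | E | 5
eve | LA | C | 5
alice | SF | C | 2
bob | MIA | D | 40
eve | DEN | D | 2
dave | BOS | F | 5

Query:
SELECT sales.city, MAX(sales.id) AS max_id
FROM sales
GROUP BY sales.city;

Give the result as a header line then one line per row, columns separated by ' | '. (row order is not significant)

After GROUP BY (6 rows):
sales.city | max_id
CHI | 5
LA | 5
SF | 2
MIA | 40
DEN | 2
BOS | 5

== RESULT ==
sales.city | max_id
CHI | 5
LA | 5
SF | 2
MIA | 40
DEN | 2
BOS | 5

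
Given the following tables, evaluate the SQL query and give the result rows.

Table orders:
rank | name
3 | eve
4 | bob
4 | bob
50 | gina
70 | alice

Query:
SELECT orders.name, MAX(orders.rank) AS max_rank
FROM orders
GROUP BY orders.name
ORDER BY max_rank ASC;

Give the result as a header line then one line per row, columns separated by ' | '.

== RESULT ==
orders.name | max_rank
eve | 3
bob | 4
gina | 50
alice | 70

Derivation:
After GROUP BY (4 rows):
orders.name | max_rank
eve | 3
bob | 4
gina | 50
alice | 70
After ORDER BY (4 rows):
orders.name | max_rank
eve | 3
bob | 4
gina | 50
alice | 70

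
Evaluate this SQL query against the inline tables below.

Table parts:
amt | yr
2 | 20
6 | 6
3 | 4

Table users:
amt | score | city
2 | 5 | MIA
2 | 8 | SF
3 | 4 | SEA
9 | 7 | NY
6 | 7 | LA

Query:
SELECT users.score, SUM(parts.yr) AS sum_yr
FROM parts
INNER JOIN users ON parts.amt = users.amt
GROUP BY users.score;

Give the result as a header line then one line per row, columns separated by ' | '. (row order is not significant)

== RESULT ==
users.score | sum_yr
5 | 20
8 | 20
7 | 6
4 | 4

Derivation:
After JOIN users (4 rows):
parts.amt | parts.yr | users.amt | users.score | users.city
2 | 20 | 2 | 5 | MIA
2 | 20 | 2 | 8 | SF
6 | 6 | 6 | 7 | LA
3 | 4 | 3 | 4 | SEA
After GROUP BY (4 rows):
users.score | sum_yr
5 | 20
8 | 20
7 | 6
4 | 4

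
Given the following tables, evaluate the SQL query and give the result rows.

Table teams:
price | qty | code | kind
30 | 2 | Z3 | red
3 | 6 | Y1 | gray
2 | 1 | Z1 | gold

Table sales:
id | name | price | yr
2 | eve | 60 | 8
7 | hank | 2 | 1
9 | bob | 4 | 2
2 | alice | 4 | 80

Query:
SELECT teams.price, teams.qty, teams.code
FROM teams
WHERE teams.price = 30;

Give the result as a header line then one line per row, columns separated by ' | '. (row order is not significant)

== RESULT ==
teams.price | teams.qty | teams.code
30 | 2 | Z3

Derivation:
After WHERE (1 rows):
teams.price | teams.qty | teams.code | teams.kind
30 | 2 | Z3 | red
After SELECT (1 rows):
teams.price | teams.qty | teams.code
30 | 2 | Z3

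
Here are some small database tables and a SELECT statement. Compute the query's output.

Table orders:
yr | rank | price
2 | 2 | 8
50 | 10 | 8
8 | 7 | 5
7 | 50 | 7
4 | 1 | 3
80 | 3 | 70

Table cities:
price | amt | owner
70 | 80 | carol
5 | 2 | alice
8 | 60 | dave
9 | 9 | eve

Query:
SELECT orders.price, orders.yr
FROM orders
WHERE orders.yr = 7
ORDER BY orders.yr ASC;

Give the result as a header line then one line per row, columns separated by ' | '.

== RESULT ==
orders.price | orders.yr
7 | 7

Derivation:
After WHERE (1 rows):
orders.yr | orders.rank | orders.price
7 | 50 | 7
After SELECT (1 rows):
orders.price | orders.yr
7 | 7
After ORDER BY (1 rows):
orders.price | orders.yr
7 | 7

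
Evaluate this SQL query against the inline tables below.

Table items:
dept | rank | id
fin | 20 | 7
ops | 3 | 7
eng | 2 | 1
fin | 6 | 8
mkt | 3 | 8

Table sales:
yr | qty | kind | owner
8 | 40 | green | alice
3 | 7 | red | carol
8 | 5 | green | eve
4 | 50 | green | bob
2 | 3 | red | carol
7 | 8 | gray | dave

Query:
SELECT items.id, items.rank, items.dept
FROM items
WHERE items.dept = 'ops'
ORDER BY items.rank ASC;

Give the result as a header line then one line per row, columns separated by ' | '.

== RESULT ==
items.id | items.rank | items.dept
7 | 3 | ops

Derivation:
After WHERE (1 rows):
items.dept | items.rank | items.id
ops | 3 | 7
After SELECT (1 rows):
items.id | items.rank | items.dept
7 | 3 | ops
After ORDER BY (1 rows):
items.id | items.rank | items.dept
7 | 3 | ops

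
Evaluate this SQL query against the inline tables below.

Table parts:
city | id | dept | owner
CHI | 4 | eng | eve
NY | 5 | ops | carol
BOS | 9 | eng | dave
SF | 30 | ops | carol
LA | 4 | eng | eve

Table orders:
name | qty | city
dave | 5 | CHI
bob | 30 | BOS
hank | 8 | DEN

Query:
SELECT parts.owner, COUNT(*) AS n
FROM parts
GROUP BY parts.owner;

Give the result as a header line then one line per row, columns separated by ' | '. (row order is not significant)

After GROUP BY (3 rows):
parts.owner | n
eve | 2
carol | 2
dave | 1

== RESULT ==
parts.owner | n
eve | 2
carol | 2
dave | 1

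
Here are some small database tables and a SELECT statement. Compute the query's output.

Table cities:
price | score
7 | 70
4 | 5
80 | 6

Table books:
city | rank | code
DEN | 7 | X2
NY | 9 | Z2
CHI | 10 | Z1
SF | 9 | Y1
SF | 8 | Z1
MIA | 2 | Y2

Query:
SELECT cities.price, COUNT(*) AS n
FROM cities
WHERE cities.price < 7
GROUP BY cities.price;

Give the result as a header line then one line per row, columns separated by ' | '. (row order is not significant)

After WHERE (1 rows):
cities.price | cities.score
4 | 5
After GROUP BY (1 rows):
cities.price | n
4 | 1

== RESULT ==
cities.price | n
4 | 1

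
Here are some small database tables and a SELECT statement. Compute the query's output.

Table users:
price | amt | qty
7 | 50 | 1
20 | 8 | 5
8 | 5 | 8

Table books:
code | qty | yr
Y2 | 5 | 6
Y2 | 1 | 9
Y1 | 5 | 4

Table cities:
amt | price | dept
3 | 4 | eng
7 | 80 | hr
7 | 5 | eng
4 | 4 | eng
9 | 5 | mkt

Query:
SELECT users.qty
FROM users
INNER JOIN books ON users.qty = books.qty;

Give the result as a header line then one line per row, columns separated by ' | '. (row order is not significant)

== RESULT ==
users.qty
1
5
5

Derivation:
After JOIN books (3 rows):
users.price | users.amt | users.qty | books.code | books.qty | books.yr
7 | 50 | 1 | Y2 | 1 | 9
20 | 8 | 5 | Y2 | 5 | 6
20 | 8 | 5 | Y1 | 5 | 4
After SELECT (3 rows):
users.qty
1
5
5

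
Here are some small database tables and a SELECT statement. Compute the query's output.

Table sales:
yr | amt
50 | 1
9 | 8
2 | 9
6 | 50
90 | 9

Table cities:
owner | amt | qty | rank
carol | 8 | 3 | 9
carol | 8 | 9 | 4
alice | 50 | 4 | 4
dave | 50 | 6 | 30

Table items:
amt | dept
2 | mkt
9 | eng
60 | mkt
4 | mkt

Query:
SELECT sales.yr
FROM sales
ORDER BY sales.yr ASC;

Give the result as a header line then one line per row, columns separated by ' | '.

== RESULT ==
sales.yr
2
6
9
50
90

Derivation:
After SELECT (5 rows):
sales.yr
50
9
2
6
90
After ORDER BY (5 rows):
sales.yr
2
6
9
50
90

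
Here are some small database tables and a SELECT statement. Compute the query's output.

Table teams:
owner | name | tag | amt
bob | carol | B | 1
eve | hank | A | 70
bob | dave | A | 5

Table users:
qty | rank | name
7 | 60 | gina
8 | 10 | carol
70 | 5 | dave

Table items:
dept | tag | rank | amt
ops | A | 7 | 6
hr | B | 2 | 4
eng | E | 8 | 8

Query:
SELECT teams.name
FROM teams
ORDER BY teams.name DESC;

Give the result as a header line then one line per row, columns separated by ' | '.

== RESULT ==
teams.name
hank
dave
carol

Derivation:
After SELECT (3 rows):
teams.name
carol
hank
dave
After ORDER BY (3 rows):
teams.name
hank
dave
carol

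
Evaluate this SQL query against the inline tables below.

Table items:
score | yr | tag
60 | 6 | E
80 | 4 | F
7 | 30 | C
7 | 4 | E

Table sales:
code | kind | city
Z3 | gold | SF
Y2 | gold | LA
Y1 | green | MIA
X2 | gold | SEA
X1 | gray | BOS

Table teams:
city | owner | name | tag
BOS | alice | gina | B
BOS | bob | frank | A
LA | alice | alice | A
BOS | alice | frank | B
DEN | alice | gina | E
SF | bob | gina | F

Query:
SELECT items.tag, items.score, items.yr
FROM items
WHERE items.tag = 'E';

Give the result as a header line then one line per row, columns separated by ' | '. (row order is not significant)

== RESULT ==
items.tag | items.score | items.yr
E | 60 | 6
E | 7 | 4

Derivation:
After WHERE (2 rows):
items.score | items.yr | items.tag
60 | 6 | E
7 | 4 | E
After SELECT (2 rows):
items.tag | items.score | items.yr
E | 60 | 6
E | 7 | 4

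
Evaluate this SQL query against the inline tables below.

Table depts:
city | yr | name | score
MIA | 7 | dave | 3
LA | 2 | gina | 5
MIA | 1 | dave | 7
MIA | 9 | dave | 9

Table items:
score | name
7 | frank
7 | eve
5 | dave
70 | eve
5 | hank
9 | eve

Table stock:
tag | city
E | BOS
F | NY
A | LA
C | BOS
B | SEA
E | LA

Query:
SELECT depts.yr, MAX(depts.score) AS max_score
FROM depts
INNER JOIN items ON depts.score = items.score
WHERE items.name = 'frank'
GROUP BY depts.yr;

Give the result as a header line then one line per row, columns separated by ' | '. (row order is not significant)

== RESULT ==
depts.yr | max_score
1 | 7

Derivation:
After JOIN items (5 rows):
depts.city | depts.yr | depts.name | depts.score | items.score | items.name
LA | 2 | gina | 5 | 5 | dave
LA | 2 | gina | 5 | 5 | hank
MIA | 1 | dave | 7 | 7 | frank
MIA | 1 | dave | 7 | 7 | eve
MIA | 9 | dave | 9 | 9 | eve
After WHERE (1 rows):
depts.city | depts.yr | depts.name | depts.score | items.score | items.name
MIA | 1 | dave | 7 | 7 | frank
After GROUP BY (1 rows):
depts.yr | max_score
1 | 7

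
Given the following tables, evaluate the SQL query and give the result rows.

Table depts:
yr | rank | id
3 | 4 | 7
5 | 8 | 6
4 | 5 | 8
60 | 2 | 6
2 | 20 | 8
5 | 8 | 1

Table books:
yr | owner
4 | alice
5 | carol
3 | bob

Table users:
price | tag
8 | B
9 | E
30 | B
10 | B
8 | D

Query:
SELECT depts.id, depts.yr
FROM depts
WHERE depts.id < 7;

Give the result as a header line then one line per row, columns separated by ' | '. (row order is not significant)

== RESULT ==
depts.id | depts.yr
6 | 5
6 | 60
1 | 5

Derivation:
After WHERE (3 rows):
depts.yr | depts.rank | depts.id
5 | 8 | 6
60 | 2 | 6
5 | 8 | 1
After SELECT (3 rows):
depts.id | depts.yr
6 | 5
6 | 60
1 | 5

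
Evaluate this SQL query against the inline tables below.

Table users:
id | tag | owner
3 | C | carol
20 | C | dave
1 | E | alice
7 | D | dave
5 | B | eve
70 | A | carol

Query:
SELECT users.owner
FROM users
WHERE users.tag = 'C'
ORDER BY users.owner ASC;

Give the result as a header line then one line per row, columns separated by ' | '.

After WHERE (2 rows):
users.id | users.tag | users.owner
3 | C | carol
20 | C | dave
After SELECT (2 rows):
users.owner
carol
dave
After ORDER BY (2 rows):
users.owner
carol
dave

== RESULT ==
users.owner
carol
dave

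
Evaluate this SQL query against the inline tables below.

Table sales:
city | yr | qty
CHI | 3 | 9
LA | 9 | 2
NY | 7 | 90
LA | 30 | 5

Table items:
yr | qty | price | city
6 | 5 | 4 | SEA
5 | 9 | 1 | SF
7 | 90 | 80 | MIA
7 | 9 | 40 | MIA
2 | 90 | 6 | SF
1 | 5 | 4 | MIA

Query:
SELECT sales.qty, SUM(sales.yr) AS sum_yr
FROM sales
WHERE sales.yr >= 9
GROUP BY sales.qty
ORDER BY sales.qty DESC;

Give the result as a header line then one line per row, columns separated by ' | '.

== RESULT ==
sales.qty | sum_yr
5 | 30
2 | 9

Derivation:
After WHERE (2 rows):
sales.city | sales.yr | sales.qty
LA | 9 | 2
LA | 30 | 5
After GROUP BY (2 rows):
sales.qty | sum_yr
2 | 9
5 | 30
After ORDER BY (2 rows):
sales.qty | sum_yr
5 | 30
2 | 9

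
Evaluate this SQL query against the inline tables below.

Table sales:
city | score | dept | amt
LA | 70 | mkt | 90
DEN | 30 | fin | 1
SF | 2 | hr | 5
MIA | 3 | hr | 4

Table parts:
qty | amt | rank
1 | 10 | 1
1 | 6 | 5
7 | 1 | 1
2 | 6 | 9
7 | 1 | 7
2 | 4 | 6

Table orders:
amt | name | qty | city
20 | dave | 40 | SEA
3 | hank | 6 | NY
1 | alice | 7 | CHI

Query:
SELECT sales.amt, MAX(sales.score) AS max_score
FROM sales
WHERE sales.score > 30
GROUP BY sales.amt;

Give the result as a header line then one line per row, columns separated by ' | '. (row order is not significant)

== RESULT ==
sales.amt | max_score
90 | 70

Derivation:
After WHERE (1 rows):
sales.city | sales.score | sales.dept | sales.amt
LA | 70 | mkt | 90
After GROUP BY (1 rows):
sales.amt | max_score
90 | 70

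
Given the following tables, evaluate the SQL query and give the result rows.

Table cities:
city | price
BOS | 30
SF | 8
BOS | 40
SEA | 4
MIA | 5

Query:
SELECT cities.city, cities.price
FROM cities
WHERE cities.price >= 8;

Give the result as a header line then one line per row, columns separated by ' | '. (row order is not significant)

After WHERE (3 rows):
cities.city | cities.price
BOS | 30
SF | 8
BOS | 40
After SELECT (3 rows):
cities.city | cities.price
BOS | 30
SF | 8
BOS | 40

== RESULT ==
cities.city | cities.price
BOS | 30
SF | 8
BOS | 40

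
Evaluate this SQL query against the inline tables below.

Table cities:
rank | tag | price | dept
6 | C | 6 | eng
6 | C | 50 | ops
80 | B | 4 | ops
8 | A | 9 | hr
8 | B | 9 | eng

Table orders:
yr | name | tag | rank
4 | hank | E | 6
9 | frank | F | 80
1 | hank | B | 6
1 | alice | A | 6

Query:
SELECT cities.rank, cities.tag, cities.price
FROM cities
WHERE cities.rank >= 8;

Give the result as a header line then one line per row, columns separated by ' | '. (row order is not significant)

== RESULT ==
cities.rank | cities.tag | cities.price
80 | B | 4
8 | A | 9
8 | B | 9

Derivation:
After WHERE (3 rows):
cities.rank | cities.tag | cities.price | cities.dept
80 | B | 4 | ops
8 | A | 9 | hr
8 | B | 9 | eng
After SELECT (3 rows):
cities.rank | cities.tag | cities.price
80 | B | 4
8 | A | 9
8 | B | 9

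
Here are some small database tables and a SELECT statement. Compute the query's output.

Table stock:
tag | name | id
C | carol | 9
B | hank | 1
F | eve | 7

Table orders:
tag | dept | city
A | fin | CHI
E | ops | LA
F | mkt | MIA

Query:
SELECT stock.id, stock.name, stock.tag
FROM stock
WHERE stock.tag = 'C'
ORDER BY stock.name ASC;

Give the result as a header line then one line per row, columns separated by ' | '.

After WHERE (1 rows):
stock.tag | stock.name | stock.id
C | carol | 9
After SELECT (1 rows):
stock.id | stock.name | stock.tag
9 | carol | C
After ORDER BY (1 rows):
stock.id | stock.name | stock.tag
9 | carol | C

== RESULT ==
stock.id | stock.name | stock.tag
9 | carol | C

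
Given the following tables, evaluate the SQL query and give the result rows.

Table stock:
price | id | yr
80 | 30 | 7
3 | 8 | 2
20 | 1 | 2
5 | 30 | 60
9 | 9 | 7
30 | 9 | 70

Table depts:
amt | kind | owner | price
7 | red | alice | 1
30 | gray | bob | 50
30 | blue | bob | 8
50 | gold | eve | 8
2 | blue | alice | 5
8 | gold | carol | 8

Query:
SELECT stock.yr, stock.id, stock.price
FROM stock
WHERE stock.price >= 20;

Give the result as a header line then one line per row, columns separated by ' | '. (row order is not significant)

After WHERE (3 rows):
stock.price | stock.id | stock.yr
80 | 30 | 7
20 | 1 | 2
30 | 9 | 70
After SELECT (3 rows):
stock.yr | stock.id | stock.price
7 | 30 | 80
2 | 1 | 20
70 | 9 | 30

== RESULT ==
stock.yr | stock.id | stock.price
7 | 30 | 80
2 | 1 | 20
70 | 9 | 30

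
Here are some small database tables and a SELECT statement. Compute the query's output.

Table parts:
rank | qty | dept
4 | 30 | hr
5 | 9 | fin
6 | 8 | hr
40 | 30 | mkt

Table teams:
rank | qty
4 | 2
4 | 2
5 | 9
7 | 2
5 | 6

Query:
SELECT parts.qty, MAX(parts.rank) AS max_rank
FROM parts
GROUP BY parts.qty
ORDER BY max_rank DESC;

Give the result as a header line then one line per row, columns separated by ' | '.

== RESULT ==
parts.qty | max_rank
30 | 40
8 | 6
9 | 5

Derivation:
After GROUP BY (3 rows):
parts.qty | max_rank
30 | 40
9 | 5
8 | 6
After ORDER BY (3 rows):
parts.qty | max_rank
30 | 40
8 | 6
9 | 5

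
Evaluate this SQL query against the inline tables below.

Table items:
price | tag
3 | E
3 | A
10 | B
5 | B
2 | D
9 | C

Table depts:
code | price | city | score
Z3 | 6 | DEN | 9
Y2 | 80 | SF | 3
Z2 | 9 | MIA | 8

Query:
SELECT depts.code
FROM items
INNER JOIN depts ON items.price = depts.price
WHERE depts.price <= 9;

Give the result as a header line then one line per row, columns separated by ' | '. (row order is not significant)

== RESULT ==
depts.code
Z2

Derivation:
After JOIN depts (1 rows):
items.price | items.tag | depts.code | depts.price | depts.city | depts.score
9 | C | Z2 | 9 | MIA | 8
After WHERE (1 rows):
items.price | items.tag | depts.code | depts.price | depts.city | depts.score
9 | C | Z2 | 9 | MIA | 8
After SELECT (1 rows):
depts.code
Z2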